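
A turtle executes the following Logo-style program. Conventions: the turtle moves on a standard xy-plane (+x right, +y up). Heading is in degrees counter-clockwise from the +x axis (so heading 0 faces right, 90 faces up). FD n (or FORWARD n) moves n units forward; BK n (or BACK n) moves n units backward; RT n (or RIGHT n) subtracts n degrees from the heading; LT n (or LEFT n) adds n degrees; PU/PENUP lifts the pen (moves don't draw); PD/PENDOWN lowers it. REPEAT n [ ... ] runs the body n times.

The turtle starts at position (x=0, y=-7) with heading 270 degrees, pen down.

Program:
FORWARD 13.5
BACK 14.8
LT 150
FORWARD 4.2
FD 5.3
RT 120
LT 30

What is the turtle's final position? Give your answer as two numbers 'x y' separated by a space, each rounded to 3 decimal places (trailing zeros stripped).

Executing turtle program step by step:
Start: pos=(0,-7), heading=270, pen down
FD 13.5: (0,-7) -> (0,-20.5) [heading=270, draw]
BK 14.8: (0,-20.5) -> (0,-5.7) [heading=270, draw]
LT 150: heading 270 -> 60
FD 4.2: (0,-5.7) -> (2.1,-2.063) [heading=60, draw]
FD 5.3: (2.1,-2.063) -> (4.75,2.527) [heading=60, draw]
RT 120: heading 60 -> 300
LT 30: heading 300 -> 330
Final: pos=(4.75,2.527), heading=330, 4 segment(s) drawn

Answer: 4.75 2.527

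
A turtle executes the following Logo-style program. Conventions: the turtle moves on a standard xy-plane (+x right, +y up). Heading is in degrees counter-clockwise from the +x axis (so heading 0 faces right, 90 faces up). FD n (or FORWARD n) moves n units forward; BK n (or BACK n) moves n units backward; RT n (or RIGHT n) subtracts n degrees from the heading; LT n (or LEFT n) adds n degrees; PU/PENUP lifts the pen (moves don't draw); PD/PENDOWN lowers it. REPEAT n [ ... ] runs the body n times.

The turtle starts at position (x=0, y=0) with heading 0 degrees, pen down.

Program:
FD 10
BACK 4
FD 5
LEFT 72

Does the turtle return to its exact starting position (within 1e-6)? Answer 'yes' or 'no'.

Answer: no

Derivation:
Executing turtle program step by step:
Start: pos=(0,0), heading=0, pen down
FD 10: (0,0) -> (10,0) [heading=0, draw]
BK 4: (10,0) -> (6,0) [heading=0, draw]
FD 5: (6,0) -> (11,0) [heading=0, draw]
LT 72: heading 0 -> 72
Final: pos=(11,0), heading=72, 3 segment(s) drawn

Start position: (0, 0)
Final position: (11, 0)
Distance = 11; >= 1e-6 -> NOT closed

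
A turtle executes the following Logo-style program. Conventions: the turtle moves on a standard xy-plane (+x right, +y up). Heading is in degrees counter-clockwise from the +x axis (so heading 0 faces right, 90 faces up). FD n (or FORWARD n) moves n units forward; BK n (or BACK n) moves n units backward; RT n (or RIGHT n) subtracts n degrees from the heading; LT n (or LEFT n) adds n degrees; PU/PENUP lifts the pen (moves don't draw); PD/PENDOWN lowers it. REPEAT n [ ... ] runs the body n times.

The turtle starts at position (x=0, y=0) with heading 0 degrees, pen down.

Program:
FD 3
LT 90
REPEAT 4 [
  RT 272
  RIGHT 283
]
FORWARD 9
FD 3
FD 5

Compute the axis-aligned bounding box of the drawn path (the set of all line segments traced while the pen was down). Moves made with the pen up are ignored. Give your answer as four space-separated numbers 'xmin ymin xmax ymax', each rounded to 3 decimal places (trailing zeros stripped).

Answer: 0 0 17.722 8.5

Derivation:
Executing turtle program step by step:
Start: pos=(0,0), heading=0, pen down
FD 3: (0,0) -> (3,0) [heading=0, draw]
LT 90: heading 0 -> 90
REPEAT 4 [
  -- iteration 1/4 --
  RT 272: heading 90 -> 178
  RT 283: heading 178 -> 255
  -- iteration 2/4 --
  RT 272: heading 255 -> 343
  RT 283: heading 343 -> 60
  -- iteration 3/4 --
  RT 272: heading 60 -> 148
  RT 283: heading 148 -> 225
  -- iteration 4/4 --
  RT 272: heading 225 -> 313
  RT 283: heading 313 -> 30
]
FD 9: (3,0) -> (10.794,4.5) [heading=30, draw]
FD 3: (10.794,4.5) -> (13.392,6) [heading=30, draw]
FD 5: (13.392,6) -> (17.722,8.5) [heading=30, draw]
Final: pos=(17.722,8.5), heading=30, 4 segment(s) drawn

Segment endpoints: x in {0, 3, 10.794, 13.392, 17.722}, y in {0, 4.5, 6, 8.5}
xmin=0, ymin=0, xmax=17.722, ymax=8.5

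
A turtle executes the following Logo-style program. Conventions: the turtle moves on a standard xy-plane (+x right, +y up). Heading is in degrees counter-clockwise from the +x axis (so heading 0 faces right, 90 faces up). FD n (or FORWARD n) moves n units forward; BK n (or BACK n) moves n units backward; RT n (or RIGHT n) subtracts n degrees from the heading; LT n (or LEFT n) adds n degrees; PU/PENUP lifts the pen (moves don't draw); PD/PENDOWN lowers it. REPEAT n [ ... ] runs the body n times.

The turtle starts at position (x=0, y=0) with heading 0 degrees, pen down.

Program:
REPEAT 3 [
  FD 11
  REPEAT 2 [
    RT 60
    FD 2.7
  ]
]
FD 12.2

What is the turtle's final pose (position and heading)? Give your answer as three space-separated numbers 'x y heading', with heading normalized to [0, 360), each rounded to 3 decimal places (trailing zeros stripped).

Executing turtle program step by step:
Start: pos=(0,0), heading=0, pen down
REPEAT 3 [
  -- iteration 1/3 --
  FD 11: (0,0) -> (11,0) [heading=0, draw]
  REPEAT 2 [
    -- iteration 1/2 --
    RT 60: heading 0 -> 300
    FD 2.7: (11,0) -> (12.35,-2.338) [heading=300, draw]
    -- iteration 2/2 --
    RT 60: heading 300 -> 240
    FD 2.7: (12.35,-2.338) -> (11,-4.677) [heading=240, draw]
  ]
  -- iteration 2/3 --
  FD 11: (11,-4.677) -> (5.5,-14.203) [heading=240, draw]
  REPEAT 2 [
    -- iteration 1/2 --
    RT 60: heading 240 -> 180
    FD 2.7: (5.5,-14.203) -> (2.8,-14.203) [heading=180, draw]
    -- iteration 2/2 --
    RT 60: heading 180 -> 120
    FD 2.7: (2.8,-14.203) -> (1.45,-11.865) [heading=120, draw]
  ]
  -- iteration 3/3 --
  FD 11: (1.45,-11.865) -> (-4.05,-2.338) [heading=120, draw]
  REPEAT 2 [
    -- iteration 1/2 --
    RT 60: heading 120 -> 60
    FD 2.7: (-4.05,-2.338) -> (-2.7,0) [heading=60, draw]
    -- iteration 2/2 --
    RT 60: heading 60 -> 0
    FD 2.7: (-2.7,0) -> (0,0) [heading=0, draw]
  ]
]
FD 12.2: (0,0) -> (12.2,0) [heading=0, draw]
Final: pos=(12.2,0), heading=0, 10 segment(s) drawn

Answer: 12.2 0 0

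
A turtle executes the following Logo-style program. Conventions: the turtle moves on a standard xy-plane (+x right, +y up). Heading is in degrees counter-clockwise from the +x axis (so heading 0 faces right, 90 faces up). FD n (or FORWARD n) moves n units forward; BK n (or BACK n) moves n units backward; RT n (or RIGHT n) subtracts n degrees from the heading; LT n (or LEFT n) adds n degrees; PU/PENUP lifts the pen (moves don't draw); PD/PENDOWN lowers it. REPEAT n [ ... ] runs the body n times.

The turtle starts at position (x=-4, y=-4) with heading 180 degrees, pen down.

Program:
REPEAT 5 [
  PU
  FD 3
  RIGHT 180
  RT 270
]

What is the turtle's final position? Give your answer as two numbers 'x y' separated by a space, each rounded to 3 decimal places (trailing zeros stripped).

Answer: -7 -4

Derivation:
Executing turtle program step by step:
Start: pos=(-4,-4), heading=180, pen down
REPEAT 5 [
  -- iteration 1/5 --
  PU: pen up
  FD 3: (-4,-4) -> (-7,-4) [heading=180, move]
  RT 180: heading 180 -> 0
  RT 270: heading 0 -> 90
  -- iteration 2/5 --
  PU: pen up
  FD 3: (-7,-4) -> (-7,-1) [heading=90, move]
  RT 180: heading 90 -> 270
  RT 270: heading 270 -> 0
  -- iteration 3/5 --
  PU: pen up
  FD 3: (-7,-1) -> (-4,-1) [heading=0, move]
  RT 180: heading 0 -> 180
  RT 270: heading 180 -> 270
  -- iteration 4/5 --
  PU: pen up
  FD 3: (-4,-1) -> (-4,-4) [heading=270, move]
  RT 180: heading 270 -> 90
  RT 270: heading 90 -> 180
  -- iteration 5/5 --
  PU: pen up
  FD 3: (-4,-4) -> (-7,-4) [heading=180, move]
  RT 180: heading 180 -> 0
  RT 270: heading 0 -> 90
]
Final: pos=(-7,-4), heading=90, 0 segment(s) drawn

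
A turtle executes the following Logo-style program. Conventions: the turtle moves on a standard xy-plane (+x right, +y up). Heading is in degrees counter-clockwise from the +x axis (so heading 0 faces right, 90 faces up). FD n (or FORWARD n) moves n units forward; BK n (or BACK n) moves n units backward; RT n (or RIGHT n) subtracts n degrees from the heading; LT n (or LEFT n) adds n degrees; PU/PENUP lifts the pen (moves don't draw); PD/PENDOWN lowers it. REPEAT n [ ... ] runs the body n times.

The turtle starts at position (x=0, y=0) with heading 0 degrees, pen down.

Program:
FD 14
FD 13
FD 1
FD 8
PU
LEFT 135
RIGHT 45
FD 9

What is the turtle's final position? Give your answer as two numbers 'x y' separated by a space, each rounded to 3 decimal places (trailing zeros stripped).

Answer: 36 9

Derivation:
Executing turtle program step by step:
Start: pos=(0,0), heading=0, pen down
FD 14: (0,0) -> (14,0) [heading=0, draw]
FD 13: (14,0) -> (27,0) [heading=0, draw]
FD 1: (27,0) -> (28,0) [heading=0, draw]
FD 8: (28,0) -> (36,0) [heading=0, draw]
PU: pen up
LT 135: heading 0 -> 135
RT 45: heading 135 -> 90
FD 9: (36,0) -> (36,9) [heading=90, move]
Final: pos=(36,9), heading=90, 4 segment(s) drawn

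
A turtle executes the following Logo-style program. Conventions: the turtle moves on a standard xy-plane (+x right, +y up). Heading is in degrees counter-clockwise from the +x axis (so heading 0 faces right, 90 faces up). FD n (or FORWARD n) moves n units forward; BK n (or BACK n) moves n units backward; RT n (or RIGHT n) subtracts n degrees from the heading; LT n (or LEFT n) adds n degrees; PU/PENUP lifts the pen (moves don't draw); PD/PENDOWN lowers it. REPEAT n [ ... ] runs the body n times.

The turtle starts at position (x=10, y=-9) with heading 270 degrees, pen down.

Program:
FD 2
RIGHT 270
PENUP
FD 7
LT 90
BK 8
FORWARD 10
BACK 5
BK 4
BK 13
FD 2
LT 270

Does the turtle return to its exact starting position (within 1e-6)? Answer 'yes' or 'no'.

Answer: no

Derivation:
Executing turtle program step by step:
Start: pos=(10,-9), heading=270, pen down
FD 2: (10,-9) -> (10,-11) [heading=270, draw]
RT 270: heading 270 -> 0
PU: pen up
FD 7: (10,-11) -> (17,-11) [heading=0, move]
LT 90: heading 0 -> 90
BK 8: (17,-11) -> (17,-19) [heading=90, move]
FD 10: (17,-19) -> (17,-9) [heading=90, move]
BK 5: (17,-9) -> (17,-14) [heading=90, move]
BK 4: (17,-14) -> (17,-18) [heading=90, move]
BK 13: (17,-18) -> (17,-31) [heading=90, move]
FD 2: (17,-31) -> (17,-29) [heading=90, move]
LT 270: heading 90 -> 0
Final: pos=(17,-29), heading=0, 1 segment(s) drawn

Start position: (10, -9)
Final position: (17, -29)
Distance = 21.19; >= 1e-6 -> NOT closed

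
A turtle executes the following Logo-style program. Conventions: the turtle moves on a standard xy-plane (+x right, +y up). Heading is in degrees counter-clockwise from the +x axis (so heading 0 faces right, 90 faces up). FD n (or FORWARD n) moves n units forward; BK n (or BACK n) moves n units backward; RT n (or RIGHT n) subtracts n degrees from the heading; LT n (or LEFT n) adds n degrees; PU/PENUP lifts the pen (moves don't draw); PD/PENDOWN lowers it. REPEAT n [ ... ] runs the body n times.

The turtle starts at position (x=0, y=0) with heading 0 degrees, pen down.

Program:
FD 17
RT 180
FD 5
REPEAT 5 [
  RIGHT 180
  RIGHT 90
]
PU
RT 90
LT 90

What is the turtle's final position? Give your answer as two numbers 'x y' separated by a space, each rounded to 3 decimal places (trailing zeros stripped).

Executing turtle program step by step:
Start: pos=(0,0), heading=0, pen down
FD 17: (0,0) -> (17,0) [heading=0, draw]
RT 180: heading 0 -> 180
FD 5: (17,0) -> (12,0) [heading=180, draw]
REPEAT 5 [
  -- iteration 1/5 --
  RT 180: heading 180 -> 0
  RT 90: heading 0 -> 270
  -- iteration 2/5 --
  RT 180: heading 270 -> 90
  RT 90: heading 90 -> 0
  -- iteration 3/5 --
  RT 180: heading 0 -> 180
  RT 90: heading 180 -> 90
  -- iteration 4/5 --
  RT 180: heading 90 -> 270
  RT 90: heading 270 -> 180
  -- iteration 5/5 --
  RT 180: heading 180 -> 0
  RT 90: heading 0 -> 270
]
PU: pen up
RT 90: heading 270 -> 180
LT 90: heading 180 -> 270
Final: pos=(12,0), heading=270, 2 segment(s) drawn

Answer: 12 0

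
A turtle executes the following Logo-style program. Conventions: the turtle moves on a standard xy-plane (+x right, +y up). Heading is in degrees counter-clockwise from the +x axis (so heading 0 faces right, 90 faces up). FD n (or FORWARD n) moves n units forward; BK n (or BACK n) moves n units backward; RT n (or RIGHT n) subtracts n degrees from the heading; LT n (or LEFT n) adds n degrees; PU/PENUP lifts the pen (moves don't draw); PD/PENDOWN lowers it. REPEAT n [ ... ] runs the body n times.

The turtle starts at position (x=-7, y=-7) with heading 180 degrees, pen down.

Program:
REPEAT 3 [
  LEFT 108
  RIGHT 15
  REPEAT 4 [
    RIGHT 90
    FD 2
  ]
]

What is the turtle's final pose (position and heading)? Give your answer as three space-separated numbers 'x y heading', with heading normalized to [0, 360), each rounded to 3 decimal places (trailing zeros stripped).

Answer: -7 -7 99

Derivation:
Executing turtle program step by step:
Start: pos=(-7,-7), heading=180, pen down
REPEAT 3 [
  -- iteration 1/3 --
  LT 108: heading 180 -> 288
  RT 15: heading 288 -> 273
  REPEAT 4 [
    -- iteration 1/4 --
    RT 90: heading 273 -> 183
    FD 2: (-7,-7) -> (-8.997,-7.105) [heading=183, draw]
    -- iteration 2/4 --
    RT 90: heading 183 -> 93
    FD 2: (-8.997,-7.105) -> (-9.102,-5.107) [heading=93, draw]
    -- iteration 3/4 --
    RT 90: heading 93 -> 3
    FD 2: (-9.102,-5.107) -> (-7.105,-5.003) [heading=3, draw]
    -- iteration 4/4 --
    RT 90: heading 3 -> 273
    FD 2: (-7.105,-5.003) -> (-7,-7) [heading=273, draw]
  ]
  -- iteration 2/3 --
  LT 108: heading 273 -> 21
  RT 15: heading 21 -> 6
  REPEAT 4 [
    -- iteration 1/4 --
    RT 90: heading 6 -> 276
    FD 2: (-7,-7) -> (-6.791,-8.989) [heading=276, draw]
    -- iteration 2/4 --
    RT 90: heading 276 -> 186
    FD 2: (-6.791,-8.989) -> (-8.78,-9.198) [heading=186, draw]
    -- iteration 3/4 --
    RT 90: heading 186 -> 96
    FD 2: (-8.78,-9.198) -> (-8.989,-7.209) [heading=96, draw]
    -- iteration 4/4 --
    RT 90: heading 96 -> 6
    FD 2: (-8.989,-7.209) -> (-7,-7) [heading=6, draw]
  ]
  -- iteration 3/3 --
  LT 108: heading 6 -> 114
  RT 15: heading 114 -> 99
  REPEAT 4 [
    -- iteration 1/4 --
    RT 90: heading 99 -> 9
    FD 2: (-7,-7) -> (-5.025,-6.687) [heading=9, draw]
    -- iteration 2/4 --
    RT 90: heading 9 -> 279
    FD 2: (-5.025,-6.687) -> (-4.712,-8.663) [heading=279, draw]
    -- iteration 3/4 --
    RT 90: heading 279 -> 189
    FD 2: (-4.712,-8.663) -> (-6.687,-8.975) [heading=189, draw]
    -- iteration 4/4 --
    RT 90: heading 189 -> 99
    FD 2: (-6.687,-8.975) -> (-7,-7) [heading=99, draw]
  ]
]
Final: pos=(-7,-7), heading=99, 12 segment(s) drawn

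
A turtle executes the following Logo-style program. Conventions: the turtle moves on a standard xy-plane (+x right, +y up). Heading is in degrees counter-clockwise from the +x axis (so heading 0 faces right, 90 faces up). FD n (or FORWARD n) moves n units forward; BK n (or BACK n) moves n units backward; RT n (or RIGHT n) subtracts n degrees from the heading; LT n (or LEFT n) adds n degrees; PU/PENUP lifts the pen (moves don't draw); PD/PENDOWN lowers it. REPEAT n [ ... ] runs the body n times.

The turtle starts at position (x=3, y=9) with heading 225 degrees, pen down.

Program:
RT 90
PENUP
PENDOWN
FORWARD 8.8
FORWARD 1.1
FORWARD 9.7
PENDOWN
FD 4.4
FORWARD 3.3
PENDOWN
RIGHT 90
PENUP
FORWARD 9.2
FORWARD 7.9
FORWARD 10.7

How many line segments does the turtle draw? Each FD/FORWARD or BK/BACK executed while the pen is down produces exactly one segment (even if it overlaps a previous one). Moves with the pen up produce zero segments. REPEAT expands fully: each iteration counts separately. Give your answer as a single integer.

Answer: 5

Derivation:
Executing turtle program step by step:
Start: pos=(3,9), heading=225, pen down
RT 90: heading 225 -> 135
PU: pen up
PD: pen down
FD 8.8: (3,9) -> (-3.223,15.223) [heading=135, draw]
FD 1.1: (-3.223,15.223) -> (-4,16) [heading=135, draw]
FD 9.7: (-4,16) -> (-10.859,22.859) [heading=135, draw]
PD: pen down
FD 4.4: (-10.859,22.859) -> (-13.971,25.971) [heading=135, draw]
FD 3.3: (-13.971,25.971) -> (-16.304,28.304) [heading=135, draw]
PD: pen down
RT 90: heading 135 -> 45
PU: pen up
FD 9.2: (-16.304,28.304) -> (-9.799,34.809) [heading=45, move]
FD 7.9: (-9.799,34.809) -> (-4.212,40.396) [heading=45, move]
FD 10.7: (-4.212,40.396) -> (3.354,47.962) [heading=45, move]
Final: pos=(3.354,47.962), heading=45, 5 segment(s) drawn
Segments drawn: 5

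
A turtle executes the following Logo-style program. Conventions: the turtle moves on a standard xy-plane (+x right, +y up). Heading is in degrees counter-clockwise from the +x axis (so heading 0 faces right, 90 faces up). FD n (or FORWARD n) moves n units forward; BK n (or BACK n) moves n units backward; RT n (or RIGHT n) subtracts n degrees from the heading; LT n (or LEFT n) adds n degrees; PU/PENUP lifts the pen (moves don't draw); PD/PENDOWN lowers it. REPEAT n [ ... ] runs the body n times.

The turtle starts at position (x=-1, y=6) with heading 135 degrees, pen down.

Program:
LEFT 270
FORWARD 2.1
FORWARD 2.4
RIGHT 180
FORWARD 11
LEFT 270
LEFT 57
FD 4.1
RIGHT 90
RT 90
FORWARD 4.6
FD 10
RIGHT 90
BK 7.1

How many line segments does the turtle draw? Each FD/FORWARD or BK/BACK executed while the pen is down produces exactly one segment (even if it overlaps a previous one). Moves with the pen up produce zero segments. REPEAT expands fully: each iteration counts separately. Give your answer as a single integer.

Answer: 7

Derivation:
Executing turtle program step by step:
Start: pos=(-1,6), heading=135, pen down
LT 270: heading 135 -> 45
FD 2.1: (-1,6) -> (0.485,7.485) [heading=45, draw]
FD 2.4: (0.485,7.485) -> (2.182,9.182) [heading=45, draw]
RT 180: heading 45 -> 225
FD 11: (2.182,9.182) -> (-5.596,1.404) [heading=225, draw]
LT 270: heading 225 -> 135
LT 57: heading 135 -> 192
FD 4.1: (-5.596,1.404) -> (-9.607,0.551) [heading=192, draw]
RT 90: heading 192 -> 102
RT 90: heading 102 -> 12
FD 4.6: (-9.607,0.551) -> (-5.107,1.508) [heading=12, draw]
FD 10: (-5.107,1.508) -> (4.674,3.587) [heading=12, draw]
RT 90: heading 12 -> 282
BK 7.1: (4.674,3.587) -> (3.198,10.532) [heading=282, draw]
Final: pos=(3.198,10.532), heading=282, 7 segment(s) drawn
Segments drawn: 7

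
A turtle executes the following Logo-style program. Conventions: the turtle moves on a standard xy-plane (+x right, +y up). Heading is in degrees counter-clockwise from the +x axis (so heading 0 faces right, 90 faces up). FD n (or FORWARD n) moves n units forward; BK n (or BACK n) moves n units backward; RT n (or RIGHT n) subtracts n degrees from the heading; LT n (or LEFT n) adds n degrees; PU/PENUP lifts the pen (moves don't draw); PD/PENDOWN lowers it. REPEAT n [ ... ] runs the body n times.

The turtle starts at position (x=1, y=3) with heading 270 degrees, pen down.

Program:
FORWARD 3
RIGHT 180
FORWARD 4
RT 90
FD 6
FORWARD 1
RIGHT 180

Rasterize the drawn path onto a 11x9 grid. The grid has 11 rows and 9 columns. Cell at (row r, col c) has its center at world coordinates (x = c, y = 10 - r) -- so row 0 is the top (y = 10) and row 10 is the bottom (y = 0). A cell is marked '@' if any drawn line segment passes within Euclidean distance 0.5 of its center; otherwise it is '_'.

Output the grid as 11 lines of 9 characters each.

Answer: _________
_________
_________
_________
_________
_________
_@@@@@@@@
_@_______
_@_______
_@_______
_@_______

Derivation:
Segment 0: (1,3) -> (1,0)
Segment 1: (1,0) -> (1,4)
Segment 2: (1,4) -> (7,4)
Segment 3: (7,4) -> (8,4)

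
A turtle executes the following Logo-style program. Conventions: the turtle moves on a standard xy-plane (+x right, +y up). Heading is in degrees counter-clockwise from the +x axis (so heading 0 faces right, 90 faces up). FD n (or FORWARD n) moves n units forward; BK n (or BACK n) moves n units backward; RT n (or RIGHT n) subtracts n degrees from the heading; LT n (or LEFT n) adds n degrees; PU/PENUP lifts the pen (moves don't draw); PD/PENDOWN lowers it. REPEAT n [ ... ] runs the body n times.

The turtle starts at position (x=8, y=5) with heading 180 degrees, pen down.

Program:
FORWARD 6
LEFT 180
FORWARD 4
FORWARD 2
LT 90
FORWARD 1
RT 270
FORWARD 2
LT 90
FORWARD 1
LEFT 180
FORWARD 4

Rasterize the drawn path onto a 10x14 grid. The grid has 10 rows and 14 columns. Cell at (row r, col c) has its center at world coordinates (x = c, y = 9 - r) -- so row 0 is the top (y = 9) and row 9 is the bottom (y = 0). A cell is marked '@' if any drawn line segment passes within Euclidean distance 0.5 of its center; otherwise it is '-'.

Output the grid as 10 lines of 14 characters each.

Segment 0: (8,5) -> (2,5)
Segment 1: (2,5) -> (6,5)
Segment 2: (6,5) -> (8,5)
Segment 3: (8,5) -> (8,6)
Segment 4: (8,6) -> (6,6)
Segment 5: (6,6) -> (6,5)
Segment 6: (6,5) -> (6,9)

Answer: ------@-------
------@-------
------@-------
------@@@-----
--@@@@@@@-----
--------------
--------------
--------------
--------------
--------------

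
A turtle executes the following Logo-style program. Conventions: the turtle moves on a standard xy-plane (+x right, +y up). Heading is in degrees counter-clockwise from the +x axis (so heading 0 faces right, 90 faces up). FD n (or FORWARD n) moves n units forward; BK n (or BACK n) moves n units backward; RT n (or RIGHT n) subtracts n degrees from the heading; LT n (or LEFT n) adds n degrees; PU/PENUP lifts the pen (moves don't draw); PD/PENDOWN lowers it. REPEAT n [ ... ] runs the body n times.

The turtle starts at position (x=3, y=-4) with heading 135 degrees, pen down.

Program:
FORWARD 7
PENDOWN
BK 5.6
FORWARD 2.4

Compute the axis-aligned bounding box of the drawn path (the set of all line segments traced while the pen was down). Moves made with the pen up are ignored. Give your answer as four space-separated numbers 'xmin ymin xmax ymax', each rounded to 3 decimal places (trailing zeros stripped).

Executing turtle program step by step:
Start: pos=(3,-4), heading=135, pen down
FD 7: (3,-4) -> (-1.95,0.95) [heading=135, draw]
PD: pen down
BK 5.6: (-1.95,0.95) -> (2.01,-3.01) [heading=135, draw]
FD 2.4: (2.01,-3.01) -> (0.313,-1.313) [heading=135, draw]
Final: pos=(0.313,-1.313), heading=135, 3 segment(s) drawn

Segment endpoints: x in {-1.95, 0.313, 2.01, 3}, y in {-4, -3.01, -1.313, 0.95}
xmin=-1.95, ymin=-4, xmax=3, ymax=0.95

Answer: -1.95 -4 3 0.95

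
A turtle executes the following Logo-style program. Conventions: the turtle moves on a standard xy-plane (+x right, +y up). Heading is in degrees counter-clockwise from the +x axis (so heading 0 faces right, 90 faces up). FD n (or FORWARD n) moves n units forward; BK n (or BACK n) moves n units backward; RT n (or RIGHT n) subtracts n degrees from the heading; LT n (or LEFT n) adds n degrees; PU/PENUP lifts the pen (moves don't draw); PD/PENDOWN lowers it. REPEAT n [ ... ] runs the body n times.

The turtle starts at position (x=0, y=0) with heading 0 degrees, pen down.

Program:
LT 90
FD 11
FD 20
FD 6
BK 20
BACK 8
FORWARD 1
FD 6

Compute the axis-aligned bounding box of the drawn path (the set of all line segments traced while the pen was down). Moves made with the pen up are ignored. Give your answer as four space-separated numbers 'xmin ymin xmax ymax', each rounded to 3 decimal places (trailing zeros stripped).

Executing turtle program step by step:
Start: pos=(0,0), heading=0, pen down
LT 90: heading 0 -> 90
FD 11: (0,0) -> (0,11) [heading=90, draw]
FD 20: (0,11) -> (0,31) [heading=90, draw]
FD 6: (0,31) -> (0,37) [heading=90, draw]
BK 20: (0,37) -> (0,17) [heading=90, draw]
BK 8: (0,17) -> (0,9) [heading=90, draw]
FD 1: (0,9) -> (0,10) [heading=90, draw]
FD 6: (0,10) -> (0,16) [heading=90, draw]
Final: pos=(0,16), heading=90, 7 segment(s) drawn

Segment endpoints: x in {0, 0, 0, 0, 0, 0, 0, 0}, y in {0, 9, 10, 11, 16, 17, 31, 37}
xmin=0, ymin=0, xmax=0, ymax=37

Answer: 0 0 0 37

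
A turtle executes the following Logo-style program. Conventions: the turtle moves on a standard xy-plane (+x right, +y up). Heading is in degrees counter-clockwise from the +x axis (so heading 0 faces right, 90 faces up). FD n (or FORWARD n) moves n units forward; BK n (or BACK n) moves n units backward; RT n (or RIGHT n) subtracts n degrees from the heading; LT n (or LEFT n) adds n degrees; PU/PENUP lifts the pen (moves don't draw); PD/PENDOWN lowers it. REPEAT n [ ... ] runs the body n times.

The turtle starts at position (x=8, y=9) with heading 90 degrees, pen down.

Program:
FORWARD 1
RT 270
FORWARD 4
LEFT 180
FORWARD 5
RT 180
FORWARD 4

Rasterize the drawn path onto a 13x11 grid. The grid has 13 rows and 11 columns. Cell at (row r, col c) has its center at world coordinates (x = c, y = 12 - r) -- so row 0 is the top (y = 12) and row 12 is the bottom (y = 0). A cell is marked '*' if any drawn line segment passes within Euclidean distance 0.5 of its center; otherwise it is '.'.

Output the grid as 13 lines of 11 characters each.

Answer: ...........
...........
....******.
........*..
...........
...........
...........
...........
...........
...........
...........
...........
...........

Derivation:
Segment 0: (8,9) -> (8,10)
Segment 1: (8,10) -> (4,10)
Segment 2: (4,10) -> (9,10)
Segment 3: (9,10) -> (5,10)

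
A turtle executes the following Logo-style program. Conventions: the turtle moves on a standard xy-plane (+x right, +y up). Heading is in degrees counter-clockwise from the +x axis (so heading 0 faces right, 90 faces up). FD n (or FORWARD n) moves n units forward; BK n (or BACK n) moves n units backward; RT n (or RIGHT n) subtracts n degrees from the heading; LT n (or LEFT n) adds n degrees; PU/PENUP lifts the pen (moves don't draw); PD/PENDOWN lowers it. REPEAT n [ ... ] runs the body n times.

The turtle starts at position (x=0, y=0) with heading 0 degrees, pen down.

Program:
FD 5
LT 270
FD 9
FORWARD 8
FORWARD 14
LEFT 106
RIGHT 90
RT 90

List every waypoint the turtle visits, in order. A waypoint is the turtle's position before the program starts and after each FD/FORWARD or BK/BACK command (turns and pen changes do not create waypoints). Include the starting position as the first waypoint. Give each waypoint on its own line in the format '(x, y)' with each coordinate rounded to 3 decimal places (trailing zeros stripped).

Executing turtle program step by step:
Start: pos=(0,0), heading=0, pen down
FD 5: (0,0) -> (5,0) [heading=0, draw]
LT 270: heading 0 -> 270
FD 9: (5,0) -> (5,-9) [heading=270, draw]
FD 8: (5,-9) -> (5,-17) [heading=270, draw]
FD 14: (5,-17) -> (5,-31) [heading=270, draw]
LT 106: heading 270 -> 16
RT 90: heading 16 -> 286
RT 90: heading 286 -> 196
Final: pos=(5,-31), heading=196, 4 segment(s) drawn
Waypoints (5 total):
(0, 0)
(5, 0)
(5, -9)
(5, -17)
(5, -31)

Answer: (0, 0)
(5, 0)
(5, -9)
(5, -17)
(5, -31)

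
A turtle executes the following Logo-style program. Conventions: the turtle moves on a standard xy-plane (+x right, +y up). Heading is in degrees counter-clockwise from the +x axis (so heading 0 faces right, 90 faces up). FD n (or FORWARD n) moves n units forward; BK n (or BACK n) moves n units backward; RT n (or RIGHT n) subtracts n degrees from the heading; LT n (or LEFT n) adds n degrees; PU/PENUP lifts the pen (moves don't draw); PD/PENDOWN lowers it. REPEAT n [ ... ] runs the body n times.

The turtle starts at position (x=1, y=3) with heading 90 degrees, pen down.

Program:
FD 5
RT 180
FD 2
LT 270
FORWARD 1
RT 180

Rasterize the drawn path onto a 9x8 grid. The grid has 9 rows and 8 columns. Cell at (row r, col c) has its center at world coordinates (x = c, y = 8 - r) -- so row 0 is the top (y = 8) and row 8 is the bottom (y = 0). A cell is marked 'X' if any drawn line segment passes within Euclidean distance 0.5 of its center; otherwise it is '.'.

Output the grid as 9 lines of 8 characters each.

Answer: .X......
.X......
XX......
.X......
.X......
.X......
........
........
........

Derivation:
Segment 0: (1,3) -> (1,8)
Segment 1: (1,8) -> (1,6)
Segment 2: (1,6) -> (0,6)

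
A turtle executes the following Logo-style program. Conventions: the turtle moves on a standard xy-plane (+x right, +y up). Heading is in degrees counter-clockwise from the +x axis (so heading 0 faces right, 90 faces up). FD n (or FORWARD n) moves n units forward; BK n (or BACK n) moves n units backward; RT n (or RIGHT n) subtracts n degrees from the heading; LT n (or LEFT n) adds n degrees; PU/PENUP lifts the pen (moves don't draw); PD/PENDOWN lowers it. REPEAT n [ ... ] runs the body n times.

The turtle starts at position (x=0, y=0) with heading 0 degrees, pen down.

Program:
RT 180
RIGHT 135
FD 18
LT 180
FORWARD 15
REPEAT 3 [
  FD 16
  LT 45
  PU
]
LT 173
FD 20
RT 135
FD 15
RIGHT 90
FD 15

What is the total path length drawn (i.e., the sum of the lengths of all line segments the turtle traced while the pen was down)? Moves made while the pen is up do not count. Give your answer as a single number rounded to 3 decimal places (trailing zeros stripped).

Answer: 49

Derivation:
Executing turtle program step by step:
Start: pos=(0,0), heading=0, pen down
RT 180: heading 0 -> 180
RT 135: heading 180 -> 45
FD 18: (0,0) -> (12.728,12.728) [heading=45, draw]
LT 180: heading 45 -> 225
FD 15: (12.728,12.728) -> (2.121,2.121) [heading=225, draw]
REPEAT 3 [
  -- iteration 1/3 --
  FD 16: (2.121,2.121) -> (-9.192,-9.192) [heading=225, draw]
  LT 45: heading 225 -> 270
  PU: pen up
  -- iteration 2/3 --
  FD 16: (-9.192,-9.192) -> (-9.192,-25.192) [heading=270, move]
  LT 45: heading 270 -> 315
  PU: pen up
  -- iteration 3/3 --
  FD 16: (-9.192,-25.192) -> (2.121,-36.506) [heading=315, move]
  LT 45: heading 315 -> 0
  PU: pen up
]
LT 173: heading 0 -> 173
FD 20: (2.121,-36.506) -> (-17.73,-34.069) [heading=173, move]
RT 135: heading 173 -> 38
FD 15: (-17.73,-34.069) -> (-5.909,-24.834) [heading=38, move]
RT 90: heading 38 -> 308
FD 15: (-5.909,-24.834) -> (3.325,-36.654) [heading=308, move]
Final: pos=(3.325,-36.654), heading=308, 3 segment(s) drawn

Segment lengths:
  seg 1: (0,0) -> (12.728,12.728), length = 18
  seg 2: (12.728,12.728) -> (2.121,2.121), length = 15
  seg 3: (2.121,2.121) -> (-9.192,-9.192), length = 16
Total = 49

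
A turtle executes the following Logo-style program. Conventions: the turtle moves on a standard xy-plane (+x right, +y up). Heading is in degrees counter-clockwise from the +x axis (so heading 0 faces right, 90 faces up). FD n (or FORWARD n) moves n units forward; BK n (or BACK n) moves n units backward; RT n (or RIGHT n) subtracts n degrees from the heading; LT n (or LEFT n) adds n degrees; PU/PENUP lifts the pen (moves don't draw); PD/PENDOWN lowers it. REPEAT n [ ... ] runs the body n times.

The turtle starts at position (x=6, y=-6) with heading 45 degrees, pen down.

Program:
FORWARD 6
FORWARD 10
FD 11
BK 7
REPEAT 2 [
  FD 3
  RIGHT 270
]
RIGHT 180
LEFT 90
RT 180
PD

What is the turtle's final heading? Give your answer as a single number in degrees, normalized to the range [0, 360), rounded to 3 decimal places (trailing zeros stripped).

Executing turtle program step by step:
Start: pos=(6,-6), heading=45, pen down
FD 6: (6,-6) -> (10.243,-1.757) [heading=45, draw]
FD 10: (10.243,-1.757) -> (17.314,5.314) [heading=45, draw]
FD 11: (17.314,5.314) -> (25.092,13.092) [heading=45, draw]
BK 7: (25.092,13.092) -> (20.142,8.142) [heading=45, draw]
REPEAT 2 [
  -- iteration 1/2 --
  FD 3: (20.142,8.142) -> (22.263,10.263) [heading=45, draw]
  RT 270: heading 45 -> 135
  -- iteration 2/2 --
  FD 3: (22.263,10.263) -> (20.142,12.385) [heading=135, draw]
  RT 270: heading 135 -> 225
]
RT 180: heading 225 -> 45
LT 90: heading 45 -> 135
RT 180: heading 135 -> 315
PD: pen down
Final: pos=(20.142,12.385), heading=315, 6 segment(s) drawn

Answer: 315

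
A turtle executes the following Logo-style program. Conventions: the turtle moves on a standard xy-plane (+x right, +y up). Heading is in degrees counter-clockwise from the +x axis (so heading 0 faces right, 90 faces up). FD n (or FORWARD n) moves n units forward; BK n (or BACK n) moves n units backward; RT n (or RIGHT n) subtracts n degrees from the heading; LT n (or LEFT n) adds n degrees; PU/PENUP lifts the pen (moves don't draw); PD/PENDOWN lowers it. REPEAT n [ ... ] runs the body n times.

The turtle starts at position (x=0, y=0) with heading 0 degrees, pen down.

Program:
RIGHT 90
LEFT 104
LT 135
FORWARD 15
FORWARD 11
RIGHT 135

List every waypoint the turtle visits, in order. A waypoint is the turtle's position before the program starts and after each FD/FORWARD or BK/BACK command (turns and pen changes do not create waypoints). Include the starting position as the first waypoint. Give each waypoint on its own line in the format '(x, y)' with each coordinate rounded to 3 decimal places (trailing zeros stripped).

Answer: (0, 0)
(-12.858, 7.726)
(-22.286, 13.391)

Derivation:
Executing turtle program step by step:
Start: pos=(0,0), heading=0, pen down
RT 90: heading 0 -> 270
LT 104: heading 270 -> 14
LT 135: heading 14 -> 149
FD 15: (0,0) -> (-12.858,7.726) [heading=149, draw]
FD 11: (-12.858,7.726) -> (-22.286,13.391) [heading=149, draw]
RT 135: heading 149 -> 14
Final: pos=(-22.286,13.391), heading=14, 2 segment(s) drawn
Waypoints (3 total):
(0, 0)
(-12.858, 7.726)
(-22.286, 13.391)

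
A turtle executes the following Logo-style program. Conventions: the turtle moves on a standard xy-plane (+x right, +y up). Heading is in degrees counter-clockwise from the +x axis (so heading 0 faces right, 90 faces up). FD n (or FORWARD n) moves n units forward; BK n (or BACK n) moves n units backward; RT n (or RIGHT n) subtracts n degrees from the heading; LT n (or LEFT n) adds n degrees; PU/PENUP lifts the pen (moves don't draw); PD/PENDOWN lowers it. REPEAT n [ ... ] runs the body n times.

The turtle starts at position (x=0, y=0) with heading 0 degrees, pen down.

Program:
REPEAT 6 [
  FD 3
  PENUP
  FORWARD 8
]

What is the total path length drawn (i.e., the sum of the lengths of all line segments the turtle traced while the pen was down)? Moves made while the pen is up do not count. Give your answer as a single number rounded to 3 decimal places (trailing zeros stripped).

Answer: 3

Derivation:
Executing turtle program step by step:
Start: pos=(0,0), heading=0, pen down
REPEAT 6 [
  -- iteration 1/6 --
  FD 3: (0,0) -> (3,0) [heading=0, draw]
  PU: pen up
  FD 8: (3,0) -> (11,0) [heading=0, move]
  -- iteration 2/6 --
  FD 3: (11,0) -> (14,0) [heading=0, move]
  PU: pen up
  FD 8: (14,0) -> (22,0) [heading=0, move]
  -- iteration 3/6 --
  FD 3: (22,0) -> (25,0) [heading=0, move]
  PU: pen up
  FD 8: (25,0) -> (33,0) [heading=0, move]
  -- iteration 4/6 --
  FD 3: (33,0) -> (36,0) [heading=0, move]
  PU: pen up
  FD 8: (36,0) -> (44,0) [heading=0, move]
  -- iteration 5/6 --
  FD 3: (44,0) -> (47,0) [heading=0, move]
  PU: pen up
  FD 8: (47,0) -> (55,0) [heading=0, move]
  -- iteration 6/6 --
  FD 3: (55,0) -> (58,0) [heading=0, move]
  PU: pen up
  FD 8: (58,0) -> (66,0) [heading=0, move]
]
Final: pos=(66,0), heading=0, 1 segment(s) drawn

Segment lengths:
  seg 1: (0,0) -> (3,0), length = 3
Total = 3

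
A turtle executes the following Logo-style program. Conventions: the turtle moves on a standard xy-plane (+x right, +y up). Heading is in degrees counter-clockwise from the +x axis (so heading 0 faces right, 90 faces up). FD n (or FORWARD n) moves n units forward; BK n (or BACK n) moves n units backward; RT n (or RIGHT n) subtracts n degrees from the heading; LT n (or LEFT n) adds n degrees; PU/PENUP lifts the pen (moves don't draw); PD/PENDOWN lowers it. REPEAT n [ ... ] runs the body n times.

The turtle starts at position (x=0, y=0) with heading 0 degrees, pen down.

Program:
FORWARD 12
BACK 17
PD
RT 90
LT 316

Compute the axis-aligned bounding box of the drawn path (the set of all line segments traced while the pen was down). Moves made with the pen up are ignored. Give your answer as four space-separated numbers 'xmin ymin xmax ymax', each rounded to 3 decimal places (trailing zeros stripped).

Answer: -5 0 12 0

Derivation:
Executing turtle program step by step:
Start: pos=(0,0), heading=0, pen down
FD 12: (0,0) -> (12,0) [heading=0, draw]
BK 17: (12,0) -> (-5,0) [heading=0, draw]
PD: pen down
RT 90: heading 0 -> 270
LT 316: heading 270 -> 226
Final: pos=(-5,0), heading=226, 2 segment(s) drawn

Segment endpoints: x in {-5, 0, 12}, y in {0}
xmin=-5, ymin=0, xmax=12, ymax=0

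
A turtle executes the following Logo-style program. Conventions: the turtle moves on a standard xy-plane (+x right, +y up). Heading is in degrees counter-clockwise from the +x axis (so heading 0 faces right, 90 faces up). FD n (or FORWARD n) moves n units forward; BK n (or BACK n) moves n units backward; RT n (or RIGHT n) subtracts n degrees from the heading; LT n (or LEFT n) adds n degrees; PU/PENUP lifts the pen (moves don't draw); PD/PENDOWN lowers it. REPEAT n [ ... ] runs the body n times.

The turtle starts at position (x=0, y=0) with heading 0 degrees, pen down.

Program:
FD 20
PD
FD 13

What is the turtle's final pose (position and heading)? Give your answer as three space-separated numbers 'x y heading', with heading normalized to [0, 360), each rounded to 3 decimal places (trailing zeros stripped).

Answer: 33 0 0

Derivation:
Executing turtle program step by step:
Start: pos=(0,0), heading=0, pen down
FD 20: (0,0) -> (20,0) [heading=0, draw]
PD: pen down
FD 13: (20,0) -> (33,0) [heading=0, draw]
Final: pos=(33,0), heading=0, 2 segment(s) drawn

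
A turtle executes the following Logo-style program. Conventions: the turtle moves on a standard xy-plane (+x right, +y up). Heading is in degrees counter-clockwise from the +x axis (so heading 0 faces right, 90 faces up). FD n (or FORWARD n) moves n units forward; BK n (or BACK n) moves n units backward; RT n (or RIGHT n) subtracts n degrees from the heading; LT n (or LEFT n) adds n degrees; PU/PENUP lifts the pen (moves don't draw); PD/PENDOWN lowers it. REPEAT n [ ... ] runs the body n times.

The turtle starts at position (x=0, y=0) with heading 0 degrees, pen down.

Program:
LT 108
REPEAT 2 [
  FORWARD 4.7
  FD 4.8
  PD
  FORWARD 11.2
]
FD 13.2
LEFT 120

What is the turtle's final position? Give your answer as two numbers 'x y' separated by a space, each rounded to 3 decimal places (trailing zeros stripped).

Executing turtle program step by step:
Start: pos=(0,0), heading=0, pen down
LT 108: heading 0 -> 108
REPEAT 2 [
  -- iteration 1/2 --
  FD 4.7: (0,0) -> (-1.452,4.47) [heading=108, draw]
  FD 4.8: (-1.452,4.47) -> (-2.936,9.035) [heading=108, draw]
  PD: pen down
  FD 11.2: (-2.936,9.035) -> (-6.397,19.687) [heading=108, draw]
  -- iteration 2/2 --
  FD 4.7: (-6.397,19.687) -> (-7.849,24.157) [heading=108, draw]
  FD 4.8: (-7.849,24.157) -> (-9.332,28.722) [heading=108, draw]
  PD: pen down
  FD 11.2: (-9.332,28.722) -> (-12.793,39.374) [heading=108, draw]
]
FD 13.2: (-12.793,39.374) -> (-16.872,51.928) [heading=108, draw]
LT 120: heading 108 -> 228
Final: pos=(-16.872,51.928), heading=228, 7 segment(s) drawn

Answer: -16.872 51.928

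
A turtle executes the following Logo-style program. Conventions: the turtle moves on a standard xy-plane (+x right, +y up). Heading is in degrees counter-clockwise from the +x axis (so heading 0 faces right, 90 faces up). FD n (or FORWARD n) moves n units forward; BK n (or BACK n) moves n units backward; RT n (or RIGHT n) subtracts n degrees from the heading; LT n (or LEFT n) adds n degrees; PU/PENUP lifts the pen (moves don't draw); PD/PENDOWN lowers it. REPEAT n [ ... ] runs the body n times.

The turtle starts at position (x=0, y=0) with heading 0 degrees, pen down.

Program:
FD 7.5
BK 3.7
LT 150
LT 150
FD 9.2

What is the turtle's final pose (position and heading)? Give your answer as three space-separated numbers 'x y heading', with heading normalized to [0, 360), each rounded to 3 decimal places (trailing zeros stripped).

Answer: 8.4 -7.967 300

Derivation:
Executing turtle program step by step:
Start: pos=(0,0), heading=0, pen down
FD 7.5: (0,0) -> (7.5,0) [heading=0, draw]
BK 3.7: (7.5,0) -> (3.8,0) [heading=0, draw]
LT 150: heading 0 -> 150
LT 150: heading 150 -> 300
FD 9.2: (3.8,0) -> (8.4,-7.967) [heading=300, draw]
Final: pos=(8.4,-7.967), heading=300, 3 segment(s) drawn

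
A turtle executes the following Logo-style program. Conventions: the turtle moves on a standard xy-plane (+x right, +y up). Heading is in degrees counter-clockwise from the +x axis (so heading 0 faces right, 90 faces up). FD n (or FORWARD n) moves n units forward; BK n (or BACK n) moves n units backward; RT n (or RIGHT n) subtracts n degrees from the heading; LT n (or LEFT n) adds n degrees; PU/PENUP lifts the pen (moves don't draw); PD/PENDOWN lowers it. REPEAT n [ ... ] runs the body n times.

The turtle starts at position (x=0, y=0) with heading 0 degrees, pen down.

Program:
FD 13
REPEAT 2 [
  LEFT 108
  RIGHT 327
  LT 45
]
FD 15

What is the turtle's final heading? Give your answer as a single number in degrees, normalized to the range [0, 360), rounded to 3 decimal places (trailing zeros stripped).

Executing turtle program step by step:
Start: pos=(0,0), heading=0, pen down
FD 13: (0,0) -> (13,0) [heading=0, draw]
REPEAT 2 [
  -- iteration 1/2 --
  LT 108: heading 0 -> 108
  RT 327: heading 108 -> 141
  LT 45: heading 141 -> 186
  -- iteration 2/2 --
  LT 108: heading 186 -> 294
  RT 327: heading 294 -> 327
  LT 45: heading 327 -> 12
]
FD 15: (13,0) -> (27.672,3.119) [heading=12, draw]
Final: pos=(27.672,3.119), heading=12, 2 segment(s) drawn

Answer: 12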